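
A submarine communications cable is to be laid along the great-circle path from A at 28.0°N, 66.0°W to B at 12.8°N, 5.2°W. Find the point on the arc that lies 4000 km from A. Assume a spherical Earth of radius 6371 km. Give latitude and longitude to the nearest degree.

≈ 21°N, 27°W

Convert each endpoint to a unit vector on the sphere (x = cos φ cos λ, y = cos φ sin λ, z = sin φ).
The central angle between the endpoints is δ = arccos(p₁·p₂) ≈ 1.019 rad (58.4°). The total great-circle distance is δ·R ≈ 1.019 × 6371 ≈ 6493 km, so the target fraction is f = 4000/6493 ≈ 0.616.
Interpolate at f ≈ 0.616 with slerp weights a = sin((1−f)δ)/sin δ ≈ 0.448, b = sin(fδ)/sin δ ≈ 0.690.
p = a·p₁ + b·p₂ ≈ (0.831, -0.422, 0.363); φ = arcsin(p_z) ≈ 21.29°, λ = atan2(p_y, p_x) ≈ -26.94°.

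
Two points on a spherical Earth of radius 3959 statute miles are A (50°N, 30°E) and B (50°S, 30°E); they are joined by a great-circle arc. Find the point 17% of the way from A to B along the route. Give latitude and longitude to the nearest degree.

Convert each endpoint to a unit vector on the sphere (x = cos φ cos λ, y = cos φ sin λ, z = sin φ).
The central angle between the endpoints is δ = arccos(p₁·p₂) ≈ 1.745 rad (100.0°).
Interpolate at f = 0.17 with slerp weights a = sin((1−f)δ)/sin δ ≈ 1.008, b = sin(fδ)/sin δ ≈ 0.297.
p = a·p₁ + b·p₂ ≈ (0.726, 0.419, 0.545); φ = arcsin(p_z) ≈ 33.00°, λ = atan2(p_y, p_x) ≈ 30.00°.

≈ (33°N, 30°E)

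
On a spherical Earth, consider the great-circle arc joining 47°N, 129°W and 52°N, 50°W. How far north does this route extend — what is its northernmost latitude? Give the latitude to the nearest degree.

The great circle lies in the plane with unit normal n̂ = (p₁ × p₂)/|p₁ × p₂|.
Here n̂_z ≈ +0.546; the vertex latitude is φ_max = arccos|n̂_z| ≈ 56.9°.

≈ 57°N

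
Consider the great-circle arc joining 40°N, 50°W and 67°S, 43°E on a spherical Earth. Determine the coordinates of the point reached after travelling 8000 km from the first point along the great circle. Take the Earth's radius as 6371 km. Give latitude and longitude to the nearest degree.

The haversine formula gives a central angle δ ≈ 2.224 rad (127.4°) between the endpoints. The total great-circle distance is δ·R ≈ 2.224 × 6371 ≈ 14166 km, so the target fraction is f = 8000/14166 ≈ 0.565.
Interpolate at f ≈ 0.565 with slerp weights a = sin((1−f)δ)/sin δ ≈ 1.037, b = sin(fδ)/sin δ ≈ 1.197.
p = a·p₁ + b·p₂ ≈ (0.853, -0.289, -0.435); φ = arcsin(p_z) ≈ -25.80°, λ = atan2(p_y, p_x) ≈ -18.76°.

≈ 26°S, 19°W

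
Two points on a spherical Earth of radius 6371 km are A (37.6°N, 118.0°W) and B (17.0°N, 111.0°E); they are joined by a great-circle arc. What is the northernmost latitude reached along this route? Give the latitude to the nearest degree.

The great circle lies in the plane with unit normal n̂ = (p₁ × p₂)/|p₁ × p₂|.
Here n̂_z ≈ -0.603; the vertex latitude is φ_max = arccos|n̂_z| ≈ 52.9°.

≈ 53°N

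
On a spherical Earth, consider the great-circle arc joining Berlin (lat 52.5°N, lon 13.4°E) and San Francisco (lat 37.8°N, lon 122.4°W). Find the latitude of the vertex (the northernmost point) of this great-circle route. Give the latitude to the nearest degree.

The great circle lies in the plane with unit normal n̂ = (p₁ × p₂)/|p₁ × p₂|.
Here n̂_z ≈ -0.339; the vertex latitude is φ_max = arccos|n̂_z| ≈ 70.2°.
Check via Clairaut: cos φ_max = |cos φ₁| · sin C = cos(52.5°)·sin(33.8°) ≈ 0.339, again giving ≈ 70.2°.

≈ 70°N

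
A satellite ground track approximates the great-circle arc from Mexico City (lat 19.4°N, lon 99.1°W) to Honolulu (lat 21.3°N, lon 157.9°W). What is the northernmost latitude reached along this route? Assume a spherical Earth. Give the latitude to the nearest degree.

The great circle lies in the plane with unit normal n̂ = (p₁ × p₂)/|p₁ × p₂|.
Here n̂_z ≈ -0.919; the vertex latitude is φ_max = arccos|n̂_z| ≈ 23.2°.
Check via Clairaut: cos φ_max = |cos φ₁| · sin C = cos(19.4°)·sin(77.1°) ≈ 0.919, again giving ≈ 23.2°.

≈ 23°N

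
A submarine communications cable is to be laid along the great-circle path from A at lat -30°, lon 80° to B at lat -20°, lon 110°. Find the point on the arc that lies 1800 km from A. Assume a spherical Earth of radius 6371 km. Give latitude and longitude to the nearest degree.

Write both endpoints as unit vectors p₁, p₂ with components (cos φ cos λ, cos φ sin λ, sin φ).
The central angle between the endpoints is δ = arccos(p₁·p₂) ≈ 0.504 rad (28.9°). The total great-circle distance is δ·R ≈ 0.504 × 6371 ≈ 3209 km, so the target fraction is f = 1800/3209 ≈ 0.561.
Interpolate at f ≈ 0.561 with slerp weights a = sin((1−f)δ)/sin δ ≈ 0.455, b = sin(fδ)/sin δ ≈ 0.578.
p = a·p₁ + b·p₂ ≈ (-0.117, 0.898, -0.425); φ = arcsin(p_z) ≈ -25.14°, λ = atan2(p_y, p_x) ≈ 97.44°.

≈ lat -25°, lon 97°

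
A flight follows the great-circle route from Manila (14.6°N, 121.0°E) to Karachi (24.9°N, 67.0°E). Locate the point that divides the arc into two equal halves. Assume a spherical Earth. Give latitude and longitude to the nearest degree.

≈ 22°N, 95°E

Write both endpoints as unit vectors p₁, p₂ with components (cos φ cos λ, cos φ sin λ, sin φ).
The central angle between the endpoints is δ = arccos(p₁·p₂) ≈ 0.899 rad (51.5°).
Interpolate at f = 1/2 with slerp weights a = sin((1−f)δ)/sin δ ≈ 0.555, b = sin(fδ)/sin δ ≈ 0.555.
p = a·p₁ + b·p₂ ≈ (-0.080, 0.924, 0.374); φ = arcsin(p_z) ≈ 21.94°, λ = atan2(p_y, p_x) ≈ 94.94°.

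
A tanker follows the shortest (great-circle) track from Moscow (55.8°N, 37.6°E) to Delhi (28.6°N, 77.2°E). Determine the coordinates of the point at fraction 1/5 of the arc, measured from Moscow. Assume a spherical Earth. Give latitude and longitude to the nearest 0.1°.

≈ 51.6°N, 48.8°E

Convert each endpoint to a unit vector on the sphere (x = cos φ cos λ, y = cos φ sin λ, z = sin φ).
The central angle between the endpoints is δ = arccos(p₁·p₂) ≈ 0.682 rad (39.1°).
Interpolate at f = 1/5 with slerp weights a = sin((1−f)δ)/sin δ ≈ 0.823, b = sin(fδ)/sin δ ≈ 0.216.
p = a·p₁ + b·p₂ ≈ (0.409, 0.467, 0.784); φ = arcsin(p_z) ≈ 51.64°, λ = atan2(p_y, p_x) ≈ 48.82°.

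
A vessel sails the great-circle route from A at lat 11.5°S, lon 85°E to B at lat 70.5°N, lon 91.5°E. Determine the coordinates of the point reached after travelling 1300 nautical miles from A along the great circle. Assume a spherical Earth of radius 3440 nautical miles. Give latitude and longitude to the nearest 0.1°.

Convert each endpoint to a unit vector on the sphere (x = cos φ cos λ, y = cos φ sin λ, z = sin φ).
The central angle between the endpoints is δ = arccos(p₁·p₂) ≈ 1.433 rad (82.1°). The total great-circle distance is δ·R ≈ 1.433 × 3440 ≈ 4931 nmi, so the target fraction is f = 1300/4931 ≈ 0.264.
Interpolate at f ≈ 0.264 with slerp weights a = sin((1−f)δ)/sin δ ≈ 0.878, b = sin(fδ)/sin δ ≈ 0.372.
p = a·p₁ + b·p₂ ≈ (0.072, 0.982, 0.176); φ = arcsin(p_z) ≈ 10.14°, λ = atan2(p_y, p_x) ≈ 85.82°.

≈ lat 10.1°N, lon 85.8°E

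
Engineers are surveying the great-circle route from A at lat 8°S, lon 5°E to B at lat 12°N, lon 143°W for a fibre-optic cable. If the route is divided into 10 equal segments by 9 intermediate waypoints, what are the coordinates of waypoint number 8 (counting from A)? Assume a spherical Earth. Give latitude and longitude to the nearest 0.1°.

The haversine formula gives a central angle δ ≈ 2.588 rad (148.3°) between the endpoints.
Interpolate at f = 8/10 with slerp weights a = sin((1−f)δ)/sin δ ≈ 0.940, b = sin(fδ)/sin δ ≈ 1.669.
p = a·p₁ + b·p₂ ≈ (-0.376, -0.901, 0.216); φ = arcsin(p_z) ≈ 12.48°, λ = atan2(p_y, p_x) ≈ -112.65°.

≈ lat 12.5°N, lon 112.6°W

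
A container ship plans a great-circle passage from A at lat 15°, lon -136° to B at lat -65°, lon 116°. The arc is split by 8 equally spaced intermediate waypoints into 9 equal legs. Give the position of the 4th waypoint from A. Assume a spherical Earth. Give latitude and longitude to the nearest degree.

Convert each endpoint to a unit vector on the sphere (x = cos φ cos λ, y = cos φ sin λ, z = sin φ).
The central angle between the endpoints is δ = arccos(p₁·p₂) ≈ 1.940 rad (111.1°).
Interpolate at f = 4/9 with slerp weights a = sin((1−f)δ)/sin δ ≈ 0.944, b = sin(fδ)/sin δ ≈ 0.814.
p = a·p₁ + b·p₂ ≈ (-0.807, -0.325, -0.493); φ = arcsin(p_z) ≈ -29.56°, λ = atan2(p_y, p_x) ≈ -158.10°.

≈ lat -30°, lon -158°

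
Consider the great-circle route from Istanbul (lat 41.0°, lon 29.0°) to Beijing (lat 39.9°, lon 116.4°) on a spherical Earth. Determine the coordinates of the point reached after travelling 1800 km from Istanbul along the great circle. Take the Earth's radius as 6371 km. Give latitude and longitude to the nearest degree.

≈ lat 48°, lon 50°

Convert each endpoint to a unit vector on the sphere (x = cos φ cos λ, y = cos φ sin λ, z = sin φ).
The central angle between the endpoints is δ = arccos(p₁·p₂) ≈ 1.107 rad (63.4°). The total great-circle distance is δ·R ≈ 1.107 × 6371 ≈ 7055 km, so the target fraction is f = 1800/7055 ≈ 0.255.
Interpolate at f ≈ 0.255 with slerp weights a = sin((1−f)δ)/sin δ ≈ 0.821, b = sin(fδ)/sin δ ≈ 0.312.
p = a·p₁ + b·p₂ ≈ (0.436, 0.515, 0.739); φ = arcsin(p_z) ≈ 47.61°, λ = atan2(p_y, p_x) ≈ 49.75°.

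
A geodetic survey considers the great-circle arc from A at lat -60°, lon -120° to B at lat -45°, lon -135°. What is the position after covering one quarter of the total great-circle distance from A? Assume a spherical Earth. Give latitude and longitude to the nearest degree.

≈ lat -56°, lon -125°

Convert each endpoint to a unit vector on the sphere (x = cos φ cos λ, y = cos φ sin λ, z = sin φ).
The central angle between the endpoints is δ = arccos(p₁·p₂) ≈ 0.305 rad (17.5°).
Interpolate at f = 1/4 with slerp weights a = sin((1−f)δ)/sin δ ≈ 0.755, b = sin(fδ)/sin δ ≈ 0.254.
p = a·p₁ + b·p₂ ≈ (-0.316, -0.454, -0.833); φ = arcsin(p_z) ≈ -56.44°, λ = atan2(p_y, p_x) ≈ -124.82°.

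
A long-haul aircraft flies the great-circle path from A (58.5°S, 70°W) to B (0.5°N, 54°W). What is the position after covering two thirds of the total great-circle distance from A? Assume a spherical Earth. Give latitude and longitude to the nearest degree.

≈ (19°S, 57°W)

Write both endpoints as unit vectors p₁, p₂ with components (cos φ cos λ, cos φ sin λ, sin φ).
The central angle between the endpoints is δ = arccos(p₁·p₂) ≈ 1.053 rad (60.3°).
Interpolate at f = 2/3 with slerp weights a = sin((1−f)δ)/sin δ ≈ 0.396, b = sin(fδ)/sin δ ≈ 0.743.
p = a·p₁ + b·p₂ ≈ (0.508, -0.796, -0.331); φ = arcsin(p_z) ≈ -19.33°, λ = atan2(p_y, p_x) ≈ -57.46°.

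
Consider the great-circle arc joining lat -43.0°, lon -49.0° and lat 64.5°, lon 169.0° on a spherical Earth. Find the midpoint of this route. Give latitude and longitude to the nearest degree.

≈ lat 25°, lon -83°

Write both endpoints as unit vectors p₁, p₂ with components (cos φ cos λ, cos φ sin λ, sin φ).
The central angle between the endpoints is δ = arccos(p₁·p₂) ≈ 2.613 rad (149.7°).
Interpolate at f = 1/2 with slerp weights a = sin((1−f)δ)/sin δ ≈ 1.915, b = sin(fδ)/sin δ ≈ 1.915.
p = a·p₁ + b·p₂ ≈ (0.110, -0.900, 0.422); φ = arcsin(p_z) ≈ 24.99°, λ = atan2(p_y, p_x) ≈ -83.06°.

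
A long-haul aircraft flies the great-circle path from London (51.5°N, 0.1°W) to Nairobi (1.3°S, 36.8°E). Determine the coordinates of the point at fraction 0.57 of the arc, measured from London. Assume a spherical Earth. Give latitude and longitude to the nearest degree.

Convert each endpoint to a unit vector on the sphere (x = cos φ cos λ, y = cos φ sin λ, z = sin φ).
The central angle between the endpoints is δ = arccos(p₁·p₂) ≈ 1.070 rad (61.3°).
Interpolate at f = 0.57 with slerp weights a = sin((1−f)δ)/sin δ ≈ 0.506, b = sin(fδ)/sin δ ≈ 0.653.
p = a·p₁ + b·p₂ ≈ (0.838, 0.391, 0.381); φ = arcsin(p_z) ≈ 22.42°, λ = atan2(p_y, p_x) ≈ 24.99°.

≈ 22°N, 25°E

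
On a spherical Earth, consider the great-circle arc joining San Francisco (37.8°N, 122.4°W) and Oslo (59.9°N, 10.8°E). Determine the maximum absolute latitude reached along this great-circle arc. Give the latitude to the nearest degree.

≈ 73°N

The great circle lies in the plane with unit normal n̂ = (p₁ × p₂)/|p₁ × p₂|.
Here n̂_z ≈ +0.299; the vertex latitude is φ_max = arccos|n̂_z| ≈ 72.6°.
Check via Clairaut: cos φ_max = |cos φ₁| · sin C = cos(37.8°)·sin(22.2°) ≈ 0.299, again giving ≈ 72.6°.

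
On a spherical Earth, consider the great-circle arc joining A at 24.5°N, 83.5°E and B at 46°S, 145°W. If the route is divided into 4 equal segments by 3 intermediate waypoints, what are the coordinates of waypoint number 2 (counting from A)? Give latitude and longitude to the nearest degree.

Write both endpoints as unit vectors p₁, p₂ with components (cos φ cos λ, cos φ sin λ, sin φ).
The central angle between the endpoints is δ = arccos(p₁·p₂) ≈ 2.371 rad (135.8°).
Interpolate at f = 2/4 with slerp weights a = sin((1−f)δ)/sin δ ≈ 1.330, b = sin(fδ)/sin δ ≈ 1.330.
p = a·p₁ + b·p₂ ≈ (-0.620, 0.672, -0.405); φ = arcsin(p_z) ≈ -23.89°, λ = atan2(p_y, p_x) ≈ 132.66°.

≈ 24°S, 133°E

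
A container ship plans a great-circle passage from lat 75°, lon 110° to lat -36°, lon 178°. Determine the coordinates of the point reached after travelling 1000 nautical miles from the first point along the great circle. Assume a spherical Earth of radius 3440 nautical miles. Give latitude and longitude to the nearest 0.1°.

Convert each endpoint to a unit vector on the sphere (x = cos φ cos λ, y = cos φ sin λ, z = sin φ).
The central angle between the endpoints is δ = arccos(p₁·p₂) ≈ 2.082 rad (119.3°). The total great-circle distance is δ·R ≈ 2.082 × 3440 ≈ 7162 nmi, so the target fraction is f = 1000/7162 ≈ 0.140.
Interpolate at f ≈ 0.140 with slerp weights a = sin((1−f)δ)/sin δ ≈ 1.119, b = sin(fδ)/sin δ ≈ 0.329.
p = a·p₁ + b·p₂ ≈ (-0.365, 0.281, 0.888); φ = arcsin(p_z) ≈ 62.57°, λ = atan2(p_y, p_x) ≈ 142.35°.

≈ lat 62.6°, lon 142.4°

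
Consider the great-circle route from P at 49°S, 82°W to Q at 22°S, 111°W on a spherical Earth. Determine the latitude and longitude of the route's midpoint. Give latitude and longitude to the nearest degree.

≈ 36°S, 99°W

Write both endpoints as unit vectors p₁, p₂ with components (cos φ cos λ, cos φ sin λ, sin φ).
The central angle between the endpoints is δ = arccos(p₁·p₂) ≈ 0.619 rad (35.4°).
Interpolate at f = 1/2 with slerp weights a = sin((1−f)δ)/sin δ ≈ 0.525, b = sin(fδ)/sin δ ≈ 0.525.
p = a·p₁ + b·p₂ ≈ (-0.126, -0.795, -0.593); φ = arcsin(p_z) ≈ -36.35°, λ = atan2(p_y, p_x) ≈ -99.04°.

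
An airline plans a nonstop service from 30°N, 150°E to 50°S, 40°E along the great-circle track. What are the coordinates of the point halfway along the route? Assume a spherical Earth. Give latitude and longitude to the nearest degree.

Write both endpoints as unit vectors p₁, p₂ with components (cos φ cos λ, cos φ sin λ, sin φ).
The central angle between the endpoints is δ = arccos(p₁·p₂) ≈ 2.181 rad (125.0°).
Interpolate at f = 1/2 with slerp weights a = sin((1−f)δ)/sin δ ≈ 1.083, b = sin(fδ)/sin δ ≈ 1.083.
p = a·p₁ + b·p₂ ≈ (-0.279, 0.916, -0.288); φ = arcsin(p_z) ≈ -16.74°, λ = atan2(p_y, p_x) ≈ 106.93°.

≈ 17°S, 107°E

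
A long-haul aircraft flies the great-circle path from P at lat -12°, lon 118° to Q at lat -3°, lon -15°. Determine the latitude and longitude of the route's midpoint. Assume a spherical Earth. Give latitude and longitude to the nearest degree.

Write both endpoints as unit vectors p₁, p₂ with components (cos φ cos λ, cos φ sin λ, sin φ).
The central angle between the endpoints is δ = arccos(p₁·p₂) ≈ 2.285 rad (130.9°).
Interpolate at f = 1/2 with slerp weights a = sin((1−f)δ)/sin δ ≈ 1.204, b = sin(fδ)/sin δ ≈ 1.204.
p = a·p₁ + b·p₂ ≈ (0.609, 0.729, -0.313); φ = arcsin(p_z) ≈ -18.27°, λ = atan2(p_y, p_x) ≈ 50.13°.

≈ lat -18°, lon 50°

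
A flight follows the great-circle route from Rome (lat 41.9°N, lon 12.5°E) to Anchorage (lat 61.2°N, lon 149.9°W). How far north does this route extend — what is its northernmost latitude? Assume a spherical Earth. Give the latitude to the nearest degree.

≈ 84°N

The great circle lies in the plane with unit normal n̂ = (p₁ × p₂)/|p₁ × p₂|.
Here n̂_z ≈ -0.112; the vertex latitude is φ_max = arccos|n̂_z| ≈ 83.6°.
Check via Clairaut: cos φ_max = |cos φ₁| · sin C = cos(41.9°)·sin(8.6°) ≈ 0.112, again giving ≈ 83.6°.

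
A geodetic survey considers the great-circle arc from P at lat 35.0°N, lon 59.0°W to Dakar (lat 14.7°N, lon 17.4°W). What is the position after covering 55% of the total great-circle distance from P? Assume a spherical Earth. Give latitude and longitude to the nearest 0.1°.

The haversine formula gives a central angle δ ≈ 0.741 rad (42.4°) between the endpoints.
Interpolate at f = 0.55 with slerp weights a = sin((1−f)δ)/sin δ ≈ 0.485, b = sin(fδ)/sin δ ≈ 0.587.
p = a·p₁ + b·p₂ ≈ (0.746, -0.510, 0.427); φ = arcsin(p_z) ≈ 25.28°, λ = atan2(p_y, p_x) ≈ -34.35°.

≈ lat 25.3°N, lon 34.4°W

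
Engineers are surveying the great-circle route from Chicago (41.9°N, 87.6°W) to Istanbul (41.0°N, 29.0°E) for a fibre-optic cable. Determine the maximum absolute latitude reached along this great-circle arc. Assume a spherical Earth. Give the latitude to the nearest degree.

The great circle lies in the plane with unit normal n̂ = (p₁ × p₂)/|p₁ × p₂|.
Here n̂_z ≈ +0.511; the vertex latitude is φ_max = arccos|n̂_z| ≈ 59.3°.
Check via Clairaut: cos φ_max = |cos φ₁| · sin C = cos(41.9°)·sin(43.4°) ≈ 0.511, again giving ≈ 59.3°.

≈ 59°N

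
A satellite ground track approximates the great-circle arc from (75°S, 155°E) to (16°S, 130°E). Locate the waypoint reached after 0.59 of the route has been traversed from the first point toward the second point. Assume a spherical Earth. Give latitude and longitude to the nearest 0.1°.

The haversine formula gives a central angle δ ≈ 1.057 rad (60.5°) between the endpoints.
Interpolate at f = 0.59 with slerp weights a = sin((1−f)δ)/sin δ ≈ 0.482, b = sin(fδ)/sin δ ≈ 0.671.
p = a·p₁ + b·p₂ ≈ (-0.527, 0.546, -0.651); φ = arcsin(p_z) ≈ -40.58°, λ = atan2(p_y, p_x) ≈ 133.98°.

≈ (40.6°S, 134.0°E)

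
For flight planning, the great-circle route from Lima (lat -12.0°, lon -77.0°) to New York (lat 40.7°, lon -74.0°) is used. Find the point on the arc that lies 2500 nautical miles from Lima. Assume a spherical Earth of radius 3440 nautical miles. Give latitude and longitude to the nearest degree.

≈ lat 30°, lon -75°

From cos δ = sin φ₁ sin φ₂ + cos φ₁ cos φ₂ cos Δλ, the central angle is δ ≈ 0.921 rad (52.8°). The total great-circle distance is δ·R ≈ 0.921 × 3440 ≈ 3168 nmi, so the target fraction is f = 2500/3168 ≈ 0.789.
Interpolate at f ≈ 0.789 with slerp weights a = sin((1−f)δ)/sin δ ≈ 0.243, b = sin(fδ)/sin δ ≈ 0.834.
p = a·p₁ + b·p₂ ≈ (0.228, -0.839, 0.494); φ = arcsin(p_z) ≈ 29.59°, λ = atan2(p_y, p_x) ≈ -74.82°.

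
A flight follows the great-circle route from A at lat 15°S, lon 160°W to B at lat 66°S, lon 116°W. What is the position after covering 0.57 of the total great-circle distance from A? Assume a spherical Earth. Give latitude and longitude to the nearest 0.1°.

Convert each endpoint to a unit vector on the sphere (x = cos φ cos λ, y = cos φ sin λ, z = sin φ).
The central angle between the endpoints is δ = arccos(p₁·p₂) ≈ 1.025 rad (58.7°).
Interpolate at f = 0.57 with slerp weights a = sin((1−f)δ)/sin δ ≈ 0.499, b = sin(fδ)/sin δ ≈ 0.645.
p = a·p₁ + b·p₂ ≈ (-0.568, -0.401, -0.719); φ = arcsin(p_z) ≈ -45.95°, λ = atan2(p_y, p_x) ≈ -144.80°.

≈ lat 46.0°S, lon 144.8°W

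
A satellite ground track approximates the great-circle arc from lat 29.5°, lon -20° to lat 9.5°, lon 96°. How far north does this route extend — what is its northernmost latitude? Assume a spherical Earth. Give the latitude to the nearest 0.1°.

The great circle lies in the plane with unit normal n̂ = (p₁ × p₂)/|p₁ × p₂|.
Here n̂_z ≈ +0.807; the vertex latitude is φ_max = arccos|n̂_z| ≈ 36.1°.

≈ 36.1°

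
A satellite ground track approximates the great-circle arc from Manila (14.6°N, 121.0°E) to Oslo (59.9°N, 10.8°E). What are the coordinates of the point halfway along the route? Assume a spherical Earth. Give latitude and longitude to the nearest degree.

≈ 50°N, 90°E

Write both endpoints as unit vectors p₁, p₂ with components (cos φ cos λ, cos φ sin λ, sin φ).
The central angle between the endpoints is δ = arccos(p₁·p₂) ≈ 1.520 rad (87.1°).
Interpolate at f = 1/2 with slerp weights a = sin((1−f)δ)/sin δ ≈ 0.690, b = sin(fδ)/sin δ ≈ 0.690.
p = a·p₁ + b·p₂ ≈ (-0.004, 0.637, 0.771); φ = arcsin(p_z) ≈ 50.42°, λ = atan2(p_y, p_x) ≈ 90.36°.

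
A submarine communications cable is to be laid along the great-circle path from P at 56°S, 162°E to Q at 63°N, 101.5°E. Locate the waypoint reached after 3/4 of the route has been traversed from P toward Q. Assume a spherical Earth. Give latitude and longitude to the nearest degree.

≈ 35°N, 125°E

Convert each endpoint to a unit vector on the sphere (x = cos φ cos λ, y = cos φ sin λ, z = sin φ).
The central angle between the endpoints is δ = arccos(p₁·p₂) ≈ 2.231 rad (127.9°).
Interpolate at f = 3/4 with slerp weights a = sin((1−f)δ)/sin δ ≈ 0.670, b = sin(fδ)/sin δ ≈ 1.260.
p = a·p₁ + b·p₂ ≈ (-0.471, 0.676, 0.567); φ = arcsin(p_z) ≈ 34.52°, λ = atan2(p_y, p_x) ≈ 124.83°.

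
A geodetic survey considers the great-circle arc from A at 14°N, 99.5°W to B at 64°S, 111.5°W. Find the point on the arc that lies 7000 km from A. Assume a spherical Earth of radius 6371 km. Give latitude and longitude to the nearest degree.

Convert each endpoint to a unit vector on the sphere (x = cos φ cos λ, y = cos φ sin λ, z = sin φ).
The central angle between the endpoints is δ = arccos(p₁·p₂) ≈ 1.371 rad (78.5°). The total great-circle distance is δ·R ≈ 1.371 × 6371 ≈ 8734 km, so the target fraction is f = 7000/8734 ≈ 0.801.
Interpolate at f ≈ 0.801 with slerp weights a = sin((1−f)δ)/sin δ ≈ 0.274, b = sin(fδ)/sin δ ≈ 0.909.
p = a·p₁ + b·p₂ ≈ (-0.190, -0.633, -0.750); φ = arcsin(p_z) ≈ -48.63°, λ = atan2(p_y, p_x) ≈ -106.70°.

≈ 49°S, 107°W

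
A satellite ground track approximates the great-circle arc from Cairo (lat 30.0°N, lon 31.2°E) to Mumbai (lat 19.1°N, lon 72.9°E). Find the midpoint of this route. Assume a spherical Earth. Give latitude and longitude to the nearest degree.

≈ lat 26°N, lon 53°E

From cos δ = sin φ₁ sin φ₂ + cos φ₁ cos φ₂ cos Δλ, the central angle is δ ≈ 0.685 rad (39.2°).
Interpolate at f = 1/2 with slerp weights a = sin((1−f)δ)/sin δ ≈ 0.531, b = sin(fδ)/sin δ ≈ 0.531.
p = a·p₁ + b·p₂ ≈ (0.541, 0.718, 0.439); φ = arcsin(p_z) ≈ 26.05°, λ = atan2(p_y, p_x) ≈ 53.00°.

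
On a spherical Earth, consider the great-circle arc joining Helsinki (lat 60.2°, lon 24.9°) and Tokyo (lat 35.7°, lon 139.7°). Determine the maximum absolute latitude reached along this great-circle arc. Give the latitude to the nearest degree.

The great circle lies in the plane with unit normal n̂ = (p₁ × p₂)/|p₁ × p₂|.
Here n̂_z ≈ +0.389; the vertex latitude is φ_max = arccos|n̂_z| ≈ 67.1°.
Check via Clairaut: cos φ_max = |cos φ₁| · sin C = cos(60.2°)·sin(51.5°) ≈ 0.389, again giving ≈ 67.1°.

≈ 67°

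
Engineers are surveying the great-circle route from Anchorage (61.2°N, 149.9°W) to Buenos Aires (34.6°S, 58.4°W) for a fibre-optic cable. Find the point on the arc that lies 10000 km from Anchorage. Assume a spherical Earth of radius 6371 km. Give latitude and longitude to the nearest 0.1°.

Convert each endpoint to a unit vector on the sphere (x = cos φ cos λ, y = cos φ sin λ, z = sin φ).
The central angle between the endpoints is δ = arccos(p₁·p₂) ≈ 2.104 rad (120.5°). The total great-circle distance is δ·R ≈ 2.104 × 6371 ≈ 13402 km, so the target fraction is f = 10000/13402 ≈ 0.746.
Interpolate at f ≈ 0.746 with slerp weights a = sin((1−f)δ)/sin δ ≈ 0.591, b = sin(fδ)/sin δ ≈ 1.161.
p = a·p₁ + b·p₂ ≈ (0.254, -0.957, -0.141); φ = arcsin(p_z) ≈ -8.13°, λ = atan2(p_y, p_x) ≈ -75.11°.

≈ 8.1°S, 75.1°W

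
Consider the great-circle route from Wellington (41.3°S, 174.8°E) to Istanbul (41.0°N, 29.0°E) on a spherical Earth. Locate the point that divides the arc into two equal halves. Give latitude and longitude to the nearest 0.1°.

≈ 0.5°S, 101.5°E

From cos δ = sin φ₁ sin φ₂ + cos φ₁ cos φ₂ cos Δλ, the central angle is δ ≈ 2.695 rad (154.4°).
Interpolate at f = 1/2 with slerp weights a = sin((1−f)δ)/sin δ ≈ 2.258, b = sin(fδ)/sin δ ≈ 2.258.
p = a·p₁ + b·p₂ ≈ (-0.199, 0.980, -0.009); φ = arcsin(p_z) ≈ -0.51°, λ = atan2(p_y, p_x) ≈ 101.47°.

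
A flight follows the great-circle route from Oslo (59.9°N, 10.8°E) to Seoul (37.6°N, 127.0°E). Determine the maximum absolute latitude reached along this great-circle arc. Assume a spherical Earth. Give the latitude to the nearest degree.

The great circle lies in the plane with unit normal n̂ = (p₁ × p₂)/|p₁ × p₂|.
Here n̂_z ≈ +0.381; the vertex latitude is φ_max = arccos|n̂_z| ≈ 67.6°.
Check via Clairaut: cos φ_max = |cos φ₁| · sin C = cos(59.9°)·sin(49.4°) ≈ 0.381, again giving ≈ 67.6°.

≈ 68°N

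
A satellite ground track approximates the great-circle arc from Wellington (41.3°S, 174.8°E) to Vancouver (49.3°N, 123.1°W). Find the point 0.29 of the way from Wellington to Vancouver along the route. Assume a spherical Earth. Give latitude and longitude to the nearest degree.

≈ (15°S, 167°W)

Write both endpoints as unit vectors p₁, p₂ with components (cos φ cos λ, cos φ sin λ, sin φ).
The central angle between the endpoints is δ = arccos(p₁·p₂) ≈ 1.845 rad (105.7°).
Interpolate at f = 0.29 with slerp weights a = sin((1−f)δ)/sin δ ≈ 1.004, b = sin(fδ)/sin δ ≈ 0.530.
p = a·p₁ + b·p₂ ≈ (-0.940, -0.221, -0.261); φ = arcsin(p_z) ≈ -15.12°, λ = atan2(p_y, p_x) ≈ -166.76°.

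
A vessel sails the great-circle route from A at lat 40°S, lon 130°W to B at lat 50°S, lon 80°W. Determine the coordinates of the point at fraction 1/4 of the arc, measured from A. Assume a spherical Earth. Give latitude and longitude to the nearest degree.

≈ lat 44°S, lon 119°W

Write both endpoints as unit vectors p₁, p₂ with components (cos φ cos λ, cos φ sin λ, sin φ).
The central angle between the endpoints is δ = arccos(p₁·p₂) ≈ 0.628 rad (36.0°).
Interpolate at f = 1/4 with slerp weights a = sin((1−f)δ)/sin δ ≈ 0.772, b = sin(fδ)/sin δ ≈ 0.266.
p = a·p₁ + b·p₂ ≈ (-0.351, -0.622, -0.700); φ = arcsin(p_z) ≈ -44.46°, λ = atan2(p_y, p_x) ≈ -119.42°.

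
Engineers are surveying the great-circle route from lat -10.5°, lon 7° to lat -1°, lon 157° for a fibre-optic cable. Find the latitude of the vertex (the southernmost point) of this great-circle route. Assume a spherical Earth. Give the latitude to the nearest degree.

The great circle lies in the plane with unit normal n̂ = (p₁ × p₂)/|p₁ × p₂|.
Here n̂_z ≈ +0.928; the vertex latitude is φ_max = arccos|n̂_z| ≈ 21.9°.

≈ -22°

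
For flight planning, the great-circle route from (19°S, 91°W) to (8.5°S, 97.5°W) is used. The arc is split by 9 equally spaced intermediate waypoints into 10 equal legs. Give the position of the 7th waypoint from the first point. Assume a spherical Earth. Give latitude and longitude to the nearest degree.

The haversine formula gives a central angle δ ≈ 0.214 rad (12.2°) between the endpoints.
Interpolate at f = 7/10 with slerp weights a = sin((1−f)δ)/sin δ ≈ 0.302, b = sin(fδ)/sin δ ≈ 0.703.
p = a·p₁ + b·p₂ ≈ (-0.096, -0.975, -0.202); φ = arcsin(p_z) ≈ -11.67°, λ = atan2(p_y, p_x) ≈ -95.61°.

≈ (12°S, 96°W)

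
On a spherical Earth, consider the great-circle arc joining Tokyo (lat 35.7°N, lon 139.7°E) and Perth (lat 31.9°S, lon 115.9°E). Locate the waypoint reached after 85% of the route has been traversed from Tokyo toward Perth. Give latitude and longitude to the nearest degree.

≈ lat 22°S, lon 120°E

From cos δ = sin φ₁ sin φ₂ + cos φ₁ cos φ₂ cos Δλ, the central angle is δ ≈ 1.242 rad (71.2°).
Interpolate at f = 0.85 with slerp weights a = sin((1−f)δ)/sin δ ≈ 0.196, b = sin(fδ)/sin δ ≈ 0.920.
p = a·p₁ + b·p₂ ≈ (-0.462, 0.805, -0.372); φ = arcsin(p_z) ≈ -21.82°, λ = atan2(p_y, p_x) ≈ 119.86°.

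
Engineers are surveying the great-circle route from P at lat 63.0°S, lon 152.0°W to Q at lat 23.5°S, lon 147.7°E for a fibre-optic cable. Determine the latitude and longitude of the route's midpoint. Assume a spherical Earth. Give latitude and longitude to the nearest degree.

From cos δ = sin φ₁ sin φ₂ + cos φ₁ cos φ₂ cos Δλ, the central angle is δ ≈ 0.975 rad (55.8°).
Interpolate at f = 1/2 with slerp weights a = sin((1−f)δ)/sin δ ≈ 0.566, b = sin(fδ)/sin δ ≈ 0.566.
p = a·p₁ + b·p₂ ≈ (-0.665, 0.157, -0.730); φ = arcsin(p_z) ≈ -46.87°, λ = atan2(p_y, p_x) ≈ 166.75°.

≈ lat 47°S, lon 167°E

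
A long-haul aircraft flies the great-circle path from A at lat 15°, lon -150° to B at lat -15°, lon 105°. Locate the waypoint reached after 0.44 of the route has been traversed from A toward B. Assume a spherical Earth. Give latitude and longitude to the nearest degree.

The haversine formula gives a central angle δ ≈ 1.884 rad (108.0°) between the endpoints.
Interpolate at f = 0.44 with slerp weights a = sin((1−f)δ)/sin δ ≈ 0.915, b = sin(fδ)/sin δ ≈ 0.775.
p = a·p₁ + b·p₂ ≈ (-0.959, 0.281, 0.036); φ = arcsin(p_z) ≈ 2.07°, λ = atan2(p_y, p_x) ≈ 163.64°.

≈ lat 2°, lon 164°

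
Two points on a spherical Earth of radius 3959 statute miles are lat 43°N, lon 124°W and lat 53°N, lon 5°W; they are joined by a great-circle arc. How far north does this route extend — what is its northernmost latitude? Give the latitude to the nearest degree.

≈ 66°N

The great circle lies in the plane with unit normal n̂ = (p₁ × p₂)/|p₁ × p₂|.
Here n̂_z ≈ +0.408; the vertex latitude is φ_max = arccos|n̂_z| ≈ 65.9°.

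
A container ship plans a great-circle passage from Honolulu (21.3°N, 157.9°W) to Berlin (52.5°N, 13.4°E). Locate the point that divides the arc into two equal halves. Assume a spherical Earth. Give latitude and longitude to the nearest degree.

≈ (74°N, 142°W)

The haversine formula gives a central angle δ ≈ 1.847 rad (105.8°) between the endpoints.
Interpolate at f = 1/2 with slerp weights a = sin((1−f)δ)/sin δ ≈ 0.829, b = sin(fδ)/sin δ ≈ 0.829.
p = a·p₁ + b·p₂ ≈ (-0.225, -0.174, 0.959); φ = arcsin(p_z) ≈ 73.50°, λ = atan2(p_y, p_x) ≈ -142.31°.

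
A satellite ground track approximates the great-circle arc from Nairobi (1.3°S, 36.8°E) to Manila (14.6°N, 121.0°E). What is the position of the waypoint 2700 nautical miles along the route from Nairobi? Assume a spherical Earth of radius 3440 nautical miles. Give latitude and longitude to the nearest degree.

From cos δ = sin φ₁ sin φ₂ + cos φ₁ cos φ₂ cos Δλ, the central angle is δ ≈ 1.479 rad (84.7°). The total great-circle distance is δ·R ≈ 1.479 × 3440 ≈ 5086 nmi, so the target fraction is f = 2700/5086 ≈ 0.531.
Interpolate at f ≈ 0.531 with slerp weights a = sin((1−f)δ)/sin δ ≈ 0.642, b = sin(fδ)/sin δ ≈ 0.710.
p = a·p₁ + b·p₂ ≈ (0.160, 0.973, 0.164); φ = arcsin(p_z) ≈ 9.46°, λ = atan2(p_y, p_x) ≈ 80.65°.

≈ (9°N, 81°E)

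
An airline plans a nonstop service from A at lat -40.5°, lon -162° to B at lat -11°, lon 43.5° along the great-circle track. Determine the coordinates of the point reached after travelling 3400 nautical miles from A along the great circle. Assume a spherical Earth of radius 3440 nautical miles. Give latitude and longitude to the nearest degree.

≈ lat -65°, lon 101°

Convert each endpoint to a unit vector on the sphere (x = cos φ cos λ, y = cos φ sin λ, z = sin φ).
The central angle between the endpoints is δ = arccos(p₁·p₂) ≈ 2.153 rad (123.4°). The total great-circle distance is δ·R ≈ 2.153 × 3440 ≈ 7406 nmi, so the target fraction is f = 3400/7406 ≈ 0.459.
Interpolate at f ≈ 0.459 with slerp weights a = sin((1−f)δ)/sin δ ≈ 1.100, b = sin(fδ)/sin δ ≈ 1.000.
p = a·p₁ + b·p₂ ≈ (-0.083, 0.417, -0.905); φ = arcsin(p_z) ≈ -64.82°, λ = atan2(p_y, p_x) ≈ 101.31°.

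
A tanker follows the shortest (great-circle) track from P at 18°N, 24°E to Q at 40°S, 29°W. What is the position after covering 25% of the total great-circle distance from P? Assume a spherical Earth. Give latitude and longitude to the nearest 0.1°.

The haversine formula gives a central angle δ ≈ 1.329 rad (76.1°) between the endpoints.
Interpolate at f = 0.25 with slerp weights a = sin((1−f)δ)/sin δ ≈ 0.865, b = sin(fδ)/sin δ ≈ 0.336.
p = a·p₁ + b·p₂ ≈ (0.976, 0.210, 0.051); φ = arcsin(p_z) ≈ 2.94°, λ = atan2(p_y, p_x) ≈ 12.13°.

≈ 2.9°N, 12.1°E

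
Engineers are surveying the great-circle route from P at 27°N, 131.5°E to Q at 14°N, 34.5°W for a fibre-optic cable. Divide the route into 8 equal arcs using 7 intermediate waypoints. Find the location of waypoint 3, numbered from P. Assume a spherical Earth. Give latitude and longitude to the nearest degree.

≈ 70°N, 81°E

The haversine formula gives a central angle δ ≈ 2.388 rad (136.8°) between the endpoints.
Interpolate at f = 3/8 with slerp weights a = sin((1−f)δ)/sin δ ≈ 1.456, b = sin(fδ)/sin δ ≈ 1.140.
p = a·p₁ + b·p₂ ≈ (0.052, 0.345, 0.937); φ = arcsin(p_z) ≈ 69.56°, λ = atan2(p_y, p_x) ≈ 81.46°.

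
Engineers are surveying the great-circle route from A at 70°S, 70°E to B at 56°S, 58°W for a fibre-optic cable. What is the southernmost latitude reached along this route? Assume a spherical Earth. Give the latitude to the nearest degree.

≈ 78°S

The great circle lies in the plane with unit normal n̂ = (p₁ × p₂)/|p₁ × p₂|.
Here n̂_z ≈ -0.201; the vertex latitude is φ_max = arccos|n̂_z| ≈ 78.4°.
Check via Clairaut: cos φ_max = |cos φ₁| · sin C = cos(70.0°)·sin(144.0°) ≈ 0.201, again giving ≈ 78.4°.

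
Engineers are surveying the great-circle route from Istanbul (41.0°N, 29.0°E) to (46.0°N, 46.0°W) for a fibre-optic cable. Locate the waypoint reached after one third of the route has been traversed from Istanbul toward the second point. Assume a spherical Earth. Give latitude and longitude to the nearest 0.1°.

Write both endpoints as unit vectors p₁, p₂ with components (cos φ cos λ, cos φ sin λ, sin φ).
The central angle between the endpoints is δ = arccos(p₁·p₂) ≈ 0.918 rad (52.6°).
Interpolate at f = 1/3 with slerp weights a = sin((1−f)δ)/sin δ ≈ 0.723, b = sin(fδ)/sin δ ≈ 0.379.
p = a·p₁ + b·p₂ ≈ (0.660, 0.075, 0.747); φ = arcsin(p_z) ≈ 48.35°, λ = atan2(p_y, p_x) ≈ 6.49°.

≈ (48.3°N, 6.5°E)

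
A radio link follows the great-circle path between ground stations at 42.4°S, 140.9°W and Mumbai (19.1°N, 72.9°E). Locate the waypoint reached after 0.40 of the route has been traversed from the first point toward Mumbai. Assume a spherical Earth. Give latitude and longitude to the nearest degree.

≈ 42°S, 139°E

Convert each endpoint to a unit vector on the sphere (x = cos φ cos λ, y = cos φ sin λ, z = sin φ).
The central angle between the endpoints is δ = arccos(p₁·p₂) ≈ 2.499 rad (143.2°).
Interpolate at f = 0.40 with slerp weights a = sin((1−f)δ)/sin δ ≈ 1.664, b = sin(fδ)/sin δ ≈ 1.404.
p = a·p₁ + b·p₂ ≈ (-0.564, 0.493, -0.663); φ = arcsin(p_z) ≈ -41.52°, λ = atan2(p_y, p_x) ≈ 138.85°.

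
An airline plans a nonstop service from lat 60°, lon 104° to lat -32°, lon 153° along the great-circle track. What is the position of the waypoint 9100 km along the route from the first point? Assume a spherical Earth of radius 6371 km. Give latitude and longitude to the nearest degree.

Convert each endpoint to a unit vector on the sphere (x = cos φ cos λ, y = cos φ sin λ, z = sin φ).
The central angle between the endpoints is δ = arccos(p₁·p₂) ≈ 1.753 rad (100.4°). The total great-circle distance is δ·R ≈ 1.753 × 6371 ≈ 11165 km, so the target fraction is f = 9100/11165 ≈ 0.815.
Interpolate at f ≈ 0.815 with slerp weights a = sin((1−f)δ)/sin δ ≈ 0.324, b = sin(fδ)/sin δ ≈ 1.006.
p = a·p₁ + b·p₂ ≈ (-0.800, 0.545, -0.253); φ = arcsin(p_z) ≈ -14.65°, λ = atan2(p_y, p_x) ≈ 145.74°.

≈ lat -15°, lon 146°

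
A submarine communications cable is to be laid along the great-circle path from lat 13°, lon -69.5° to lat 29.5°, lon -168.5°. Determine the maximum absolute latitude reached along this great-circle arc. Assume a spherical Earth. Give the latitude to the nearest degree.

≈ 33°

The great circle lies in the plane with unit normal n̂ = (p₁ × p₂)/|p₁ × p₂|.
Here n̂_z ≈ -0.838; the vertex latitude is φ_max = arccos|n̂_z| ≈ 33.1°.
Check via Clairaut: cos φ_max = |cos φ₁| · sin C = cos(13.0°)·sin(59.3°) ≈ 0.838, again giving ≈ 33.1°.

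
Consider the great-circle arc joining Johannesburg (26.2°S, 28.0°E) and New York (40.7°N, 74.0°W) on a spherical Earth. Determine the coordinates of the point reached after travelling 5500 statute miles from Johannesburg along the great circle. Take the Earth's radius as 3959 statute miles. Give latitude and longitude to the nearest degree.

≈ 25°N, 35°W

From cos δ = sin φ₁ sin φ₂ + cos φ₁ cos φ₂ cos Δλ, the central angle is δ ≈ 2.015 rad (115.4°). The total great-circle distance is δ·R ≈ 2.015 × 3959 ≈ 7976 mi, so the target fraction is f = 5500/7976 ≈ 0.690.
Interpolate at f ≈ 0.690 with slerp weights a = sin((1−f)δ)/sin δ ≈ 0.648, b = sin(fδ)/sin δ ≈ 1.089.
p = a·p₁ + b·p₂ ≈ (0.741, -0.521, 0.424); φ = arcsin(p_z) ≈ 25.09°, λ = atan2(p_y, p_x) ≈ -35.09°.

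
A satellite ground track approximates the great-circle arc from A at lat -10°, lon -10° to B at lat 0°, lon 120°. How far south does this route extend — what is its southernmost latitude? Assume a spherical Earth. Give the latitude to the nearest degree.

≈ -13°

The great circle lies in the plane with unit normal n̂ = (p₁ × p₂)/|p₁ × p₂|.
Here n̂_z ≈ +0.975; the vertex latitude is φ_max = arccos|n̂_z| ≈ 13.0°.
Check via Clairaut: cos φ_max = |cos φ₁| · sin C = cos(10.0°)·sin(98.3°) ≈ 0.975, again giving ≈ 13.0°.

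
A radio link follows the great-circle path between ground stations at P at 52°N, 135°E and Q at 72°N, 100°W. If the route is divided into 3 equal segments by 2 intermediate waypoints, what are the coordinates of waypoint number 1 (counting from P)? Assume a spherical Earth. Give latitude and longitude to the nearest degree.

From cos δ = sin φ₁ sin φ₂ + cos φ₁ cos φ₂ cos Δλ, the central angle is δ ≈ 0.876 rad (50.2°).
Interpolate at f = 1/3 with slerp weights a = sin((1−f)δ)/sin δ ≈ 0.718, b = sin(fδ)/sin δ ≈ 0.375.
p = a·p₁ + b·p₂ ≈ (-0.333, 0.198, 0.922); φ = arcsin(p_z) ≈ 67.22°, λ = atan2(p_y, p_x) ≈ 149.18°.

≈ 67°N, 149°E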